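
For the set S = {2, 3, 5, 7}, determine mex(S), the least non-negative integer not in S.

0 is not in the set, so the mex is 0.

0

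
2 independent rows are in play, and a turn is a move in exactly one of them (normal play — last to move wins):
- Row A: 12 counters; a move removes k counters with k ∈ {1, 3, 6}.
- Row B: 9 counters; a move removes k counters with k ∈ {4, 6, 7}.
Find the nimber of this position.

Build the Grundy sequence for row A with g(k) = mex{g(k−s) : s ∈ {1, 3, 6}, s ≤ k}:
g(0) = mex{} = 0
g(1) = mex{0} = 1
g(2) = mex{1} = 0
g(3) = mex{0} = 1
g(4) = mex{1} = 0
g(5) = mex{0} = 1
g(6) = mex{0,1} = 2
g(7) = mex{0,1,2} = 3
g(8) = mex{0,1,3} = 2
g(9) = mex{1,2} = 0
g(10) = mex{0,3} = 1
g(11) = mex{1,2} = 0
g(12) = mex{0,2} = 1
So g(12) = 1.
Grundy values for row B (subtraction set {4, 6, 7}):
g(0) = mex{} = 0
g(1) = mex{} = 0
g(2) = mex{} = 0
g(3) = mex{} = 0
g(4) = mex{0} = 1
g(5) = mex{0} = 1
g(6) = mex{0} = 1
g(7) = mex{0} = 1
g(8) = mex{0,1} = 2
g(9) = mex{0,1} = 2
So g(9) = 2.
The value of a disjunctive sum is the nim-sum of the parts.
Combined value = 1 ⊕ 2 = 3.

3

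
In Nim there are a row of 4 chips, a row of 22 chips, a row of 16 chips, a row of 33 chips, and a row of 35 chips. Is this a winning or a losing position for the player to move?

Losing position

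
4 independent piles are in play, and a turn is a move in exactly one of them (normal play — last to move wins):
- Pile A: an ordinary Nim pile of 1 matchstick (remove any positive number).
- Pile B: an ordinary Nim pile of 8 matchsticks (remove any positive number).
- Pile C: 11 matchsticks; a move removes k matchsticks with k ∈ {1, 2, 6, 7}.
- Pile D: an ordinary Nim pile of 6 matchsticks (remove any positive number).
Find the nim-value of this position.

15

Pile A is a plain Nim pile of size 1, so its Grundy value is 1.
Pile B is a plain Nim pile of size 8, so its Grundy value is 8.
Grundy values for pile C (subtraction set {1, 2, 6, 7}):
g(0) = mex{} = 0
g(1) = mex{0} = 1
g(2) = mex{0,1} = 2
g(3) = mex{1,2} = 0
g(4) = mex{0,2} = 1
g(5) = mex{0,1} = 2
g(6) = mex{0,1,2} = 3
g(7) = mex{0,1,2,3} = 4
g(8) = mex{1,2,3,4} = 0
g(9) = mex{0,2,4} = 1
g(10) = mex{0,1} = 2
g(11) = mex{1,2} = 0
So g(11) = 0.
Pile D is a plain Nim pile of size 6, so its Grundy value is 6.
By the Sprague-Grundy theorem, the Grundy value of a sum of independent games is the XOR of the component values.
Combined value = 1 ⊕ 8 ⊕ 0 ⊕ 6 = 15.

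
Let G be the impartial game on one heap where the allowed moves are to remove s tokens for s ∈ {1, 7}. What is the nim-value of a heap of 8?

0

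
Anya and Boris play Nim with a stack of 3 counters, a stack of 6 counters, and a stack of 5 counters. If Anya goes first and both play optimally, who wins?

Compute the nim-sum pairwise:
3 ⊕ 6 = 5
5 ⊕ 5 = 0
The nim-sum is 0, so this is a P-position: the player to move is in a losing position under optimal play; Anya is about to move from it and so loses — Boris wins.

Boris wins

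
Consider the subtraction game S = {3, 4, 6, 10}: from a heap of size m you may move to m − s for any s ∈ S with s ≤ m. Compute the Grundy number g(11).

Compute g(0), g(1), … for moves {3, 4, 6, 10}:
g(0) = mex{} = 0
g(1) = mex{} = 0
g(2) = mex{} = 0
g(3) = mex{0} = 1
g(4) = mex{0} = 1
g(5) = mex{0} = 1
g(6) = mex{0,1} = 2
g(7) = mex{0,1} = 2
g(8) = mex{0,1} = 2
g(9) = mex{1,2} = 0
g(10) = mex{0,1,2} = 3
g(11) = mex{0,1,2} = 3
So g(11) = 3.

3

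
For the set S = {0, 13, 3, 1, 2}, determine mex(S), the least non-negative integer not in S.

4

The values 0, 1, 2, 3 are all present; 4 is the first non-negative integer missing from the set.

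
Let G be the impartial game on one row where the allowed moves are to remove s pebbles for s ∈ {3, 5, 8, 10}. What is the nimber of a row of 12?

4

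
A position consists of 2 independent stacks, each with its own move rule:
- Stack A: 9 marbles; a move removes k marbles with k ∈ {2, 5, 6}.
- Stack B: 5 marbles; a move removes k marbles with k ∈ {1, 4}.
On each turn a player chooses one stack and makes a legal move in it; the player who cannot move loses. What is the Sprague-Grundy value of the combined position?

Build the Grundy sequence for stack A with g(k) = mex{g(k−s) : s ∈ {2, 5, 6}, s ≤ k}:
k:     0  1  2  3  4  5  6  7  8  9
g(k):  0  0  1  1  0  2  1  3  0  2
So g(9) = 2.
Grundy values for stack B (subtraction set {1, 4}):
k:     0  1  2  3  4  5
g(k):  0  1  0  1  2  0
So g(5) = 0.
The value of a disjunctive sum is the nim-sum of the parts.
Combined value = 2 XOR 0 = 2.

2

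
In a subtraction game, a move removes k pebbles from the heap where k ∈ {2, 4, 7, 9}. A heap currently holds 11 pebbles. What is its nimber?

0

Build the Grundy sequence with g(k) = mex{g(k−s) : s ∈ {2, 4, 7, 9}, s ≤ k}:
g(0) = mex{} = 0
g(1) = mex{} = 0
g(2) = mex{0} = 1
g(3) = mex{0} = 1
g(4) = mex{0,1} = 2
g(5) = mex{0,1} = 2
g(6) = mex{1,2} = 0
g(7) = mex{0,1,2} = 3
g(8) = mex{0,2} = 1
g(9) = mex{0,1,2,3} = 4
g(10) = mex{0,1} = 2
g(11) = mex{1,2,3,4} = 0
So g(11) = 0.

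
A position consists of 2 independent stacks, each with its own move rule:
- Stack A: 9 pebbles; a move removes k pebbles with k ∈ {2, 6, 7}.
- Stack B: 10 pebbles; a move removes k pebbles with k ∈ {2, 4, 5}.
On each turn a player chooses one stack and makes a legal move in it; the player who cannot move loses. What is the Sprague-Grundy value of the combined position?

Build the Grundy sequence for stack A with g(k) = mex{g(k−s) : s ∈ {2, 6, 7}, s ≤ k}:
k:     0  1  2  3  4  5  6  7  8  9
g(k):  0  0  1  1  0  0  1  1  2  0
So g(9) = 0.
Grundy values for stack B (subtraction set {2, 4, 5}):
k:     0  1  2  3  4  5  6  7  8  9 10
g(k):  0  0  1  1  2  2  3  0  0  1  1
So g(10) = 1.
By the Sprague-Grundy theorem, the Grundy value of a sum of independent games is the XOR of the component values.
Combined value = 0 XOR 1 = 1.

1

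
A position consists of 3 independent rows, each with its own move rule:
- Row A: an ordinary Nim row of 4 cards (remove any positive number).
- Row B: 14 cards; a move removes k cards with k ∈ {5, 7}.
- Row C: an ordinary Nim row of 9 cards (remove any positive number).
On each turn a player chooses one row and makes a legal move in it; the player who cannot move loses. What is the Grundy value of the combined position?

13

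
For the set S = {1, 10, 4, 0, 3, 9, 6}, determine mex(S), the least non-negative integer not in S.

2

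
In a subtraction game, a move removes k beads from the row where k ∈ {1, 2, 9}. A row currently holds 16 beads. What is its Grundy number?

Grundy values for subtraction set {1, 2, 9}:
k:     0  1  2  3  4  5  6  7  8  9 10 11 12 13 14 15 16
g(k):  0  1  2  0  1  2  0  1  2  3  0  1  2  0  1  2  0
So g(16) = 0.

0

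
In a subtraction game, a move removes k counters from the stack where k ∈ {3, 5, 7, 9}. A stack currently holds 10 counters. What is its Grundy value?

Compute g(0), g(1), … for moves {3, 5, 7, 9}:
g(0) = mex{} = 0
g(1) = mex{} = 0
g(2) = mex{} = 0
g(3) = mex{0} = 1
g(4) = mex{0} = 1
g(5) = mex{0} = 1
g(6) = mex{0,1} = 2
g(7) = mex{0,1} = 2
g(8) = mex{0,1} = 2
g(9) = mex{0,1,2} = 3
g(10) = mex{0,1,2} = 3
So g(10) = 3.

3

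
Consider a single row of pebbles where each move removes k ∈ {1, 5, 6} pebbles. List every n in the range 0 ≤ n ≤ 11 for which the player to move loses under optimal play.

Grundy values for subtraction set {1, 5, 6}:
k:     0  1  2  3  4  5  6  7  8  9 10 11
g(k):  0  1  0  1  0  1  2  3  2  3  2  0
The P-positions (g = 0) in 0..11 are 0, 2, 4, 11.

0, 2, 4, 11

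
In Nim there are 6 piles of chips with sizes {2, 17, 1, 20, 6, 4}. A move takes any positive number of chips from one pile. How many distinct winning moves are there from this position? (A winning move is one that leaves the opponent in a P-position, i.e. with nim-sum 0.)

Write each in binary and XOR column by column:
  00010  (2)
  10001  (17)
  00001  (1)
  10100  (20)
  00110  (6)
  00100  (4)
  -----
  00100  (4)
The overall nim-sum is X = 4. A pile of size p has a winning move iff p XOR X < p (reduce it to p XOR X).
  2: 2 XOR 4 = 6 ≥ 2 — no move.
  17: 17 XOR 4 = 21 ≥ 17 — no move.
  1: 1 XOR 4 = 5 ≥ 1 — no move.
  20: 20 XOR 4 = 16 < 20 — winning move (to 16).
  6: 6 XOR 4 = 2 < 6 — winning move (to 2).
  4: 4 XOR 4 = 0 < 4 — winning move (to 0).
That gives 3 winning moves.

3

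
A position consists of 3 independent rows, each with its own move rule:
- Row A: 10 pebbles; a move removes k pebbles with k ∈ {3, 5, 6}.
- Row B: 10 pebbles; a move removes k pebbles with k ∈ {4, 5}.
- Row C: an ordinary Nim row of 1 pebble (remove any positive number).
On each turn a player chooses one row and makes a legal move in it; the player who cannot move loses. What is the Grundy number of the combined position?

Grundy values for row A (subtraction set {3, 5, 6}):
g(0) = mex{} = 0
g(1) = mex{} = 0
g(2) = mex{} = 0
g(3) = mex{0} = 1
g(4) = mex{0} = 1
g(5) = mex{0} = 1
g(6) = mex{0,1} = 2
g(7) = mex{0,1} = 2
g(8) = mex{0,1} = 2
g(9) = mex{1,2} = 0
g(10) = mex{1,2} = 0
So g(10) = 0.
Build the Grundy sequence for row B with g(k) = mex{g(k−s) : s ∈ {4, 5}, s ≤ k}:
g(0) = mex{} = 0
g(1) = mex{} = 0
g(2) = mex{} = 0
g(3) = mex{} = 0
g(4) = mex{0} = 1
g(5) = mex{0} = 1
g(6) = mex{0} = 1
g(7) = mex{0} = 1
g(8) = mex{0,1} = 2
g(9) = mex{1} = 0
g(10) = mex{1} = 0
So g(10) = 0.
Row C is a plain Nim row of size 1, so its Grundy value is 1.
By the Sprague-Grundy theorem, the Grundy value of a sum of independent games is the XOR of the component values.
Combined value = 0 ⊕ 0 ⊕ 1 = 1.

1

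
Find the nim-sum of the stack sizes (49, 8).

Nim-sum: 49 XOR 8 = 57.

57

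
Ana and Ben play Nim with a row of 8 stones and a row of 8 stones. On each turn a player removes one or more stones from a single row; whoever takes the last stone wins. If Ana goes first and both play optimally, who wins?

Ben wins

Nim-sum: 8 XOR 8 = 0.
The nim-sum is 0, so this is a P-position: the player to move is in a losing position under optimal play; Ana is about to move from it and so loses — Ben wins.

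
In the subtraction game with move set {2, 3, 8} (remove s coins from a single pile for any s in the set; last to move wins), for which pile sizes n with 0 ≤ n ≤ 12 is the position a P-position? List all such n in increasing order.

Grundy values for subtraction set {2, 3, 8}:
g(0) = mex{} = 0
g(1) = mex{} = 0
g(2) = mex{0} = 1
g(3) = mex{0} = 1
g(4) = mex{0,1} = 2
g(5) = mex{1} = 0
g(6) = mex{1,2} = 0
g(7) = mex{0,2} = 1
g(8) = mex{0} = 1
g(9) = mex{0,1} = 2
g(10) = mex{1} = 0
g(11) = mex{1,2} = 0
g(12) = mex{0,2} = 1
The P-positions (g = 0) in 0..12 are 0, 1, 5, 6, 10, 11.

0, 1, 5, 6, 10, 11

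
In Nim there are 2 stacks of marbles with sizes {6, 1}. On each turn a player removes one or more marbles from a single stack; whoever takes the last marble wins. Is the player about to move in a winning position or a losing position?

Nim-sum: 6 XOR 1 = 7.
The nim-sum is 7 ≠ 0, so this is an N-position: the player to move can win.

Winning position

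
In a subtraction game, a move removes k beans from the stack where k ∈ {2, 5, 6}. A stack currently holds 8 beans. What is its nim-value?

Build the Grundy sequence with g(k) = mex{g(k−s) : s ∈ {2, 5, 6}, s ≤ k}:
g(0) = mex{} = 0
g(1) = mex{} = 0
g(2) = mex{0} = 1
g(3) = mex{0} = 1
g(4) = mex{1} = 0
g(5) = mex{0,1} = 2
g(6) = mex{0} = 1
g(7) = mex{0,1,2} = 3
g(8) = mex{1} = 0
So g(8) = 0.

0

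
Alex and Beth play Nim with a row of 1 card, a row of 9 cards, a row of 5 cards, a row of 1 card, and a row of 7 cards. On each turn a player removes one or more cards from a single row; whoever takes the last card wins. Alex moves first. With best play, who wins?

Write each in binary and XOR column by column:
  0001  (1)
  1001  (9)
  0101  (5)
  0001  (1)
  0111  (7)
  ----
  1011  (11)
The nim-sum is 11 ≠ 0, so this is an N-position: the player to move can win; Alex has a winning move.

Alex wins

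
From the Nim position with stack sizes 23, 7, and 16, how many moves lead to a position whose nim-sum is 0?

0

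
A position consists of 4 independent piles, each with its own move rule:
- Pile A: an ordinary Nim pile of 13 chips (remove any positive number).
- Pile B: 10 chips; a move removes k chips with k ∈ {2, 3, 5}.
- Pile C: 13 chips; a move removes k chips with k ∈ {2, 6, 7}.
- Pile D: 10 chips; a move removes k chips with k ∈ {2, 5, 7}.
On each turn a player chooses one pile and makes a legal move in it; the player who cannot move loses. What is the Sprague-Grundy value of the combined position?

Pile A is a plain Nim pile of size 13, so its Grundy value is 13.
For pile B, compute g(0), g(1), … with moves {2, 3, 5}:
k:     0  1  2  3  4  5  6  7  8  9 10
g(k):  0  0  1  1  2  2  3  0  0  1  1
So g(10) = 1.
Build the Grundy sequence for pile C with g(k) = mex{g(k−s) : s ∈ {2, 6, 7}, s ≤ k}:
g(0) = mex{} = 0
g(1) = mex{} = 0
g(2) = mex{0} = 1
g(3) = mex{0} = 1
g(4) = mex{1} = 0
g(5) = mex{1} = 0
g(6) = mex{0} = 1
g(7) = mex{0} = 1
g(8) = mex{0,1} = 2
g(9) = mex{1} = 0
g(10) = mex{0,1,2} = 3
g(11) = mex{0} = 1
g(12) = mex{0,1,3} = 2
g(13) = mex{1} = 0
So g(13) = 0.
Build the Grundy sequence for pile D with g(k) = mex{g(k−s) : s ∈ {2, 5, 7}, s ≤ k}:
g(0) = mex{} = 0
g(1) = mex{} = 0
g(2) = mex{0} = 1
g(3) = mex{0} = 1
g(4) = mex{1} = 0
g(5) = mex{0,1} = 2
g(6) = mex{0} = 1
g(7) = mex{0,1,2} = 3
g(8) = mex{0,1} = 2
g(9) = mex{0,1,3} = 2
g(10) = mex{1,2} = 0
So g(10) = 0.
By the Sprague-Grundy theorem, the Grundy value of a sum of independent games is the XOR of the component values.
Combined value = 13 XOR 1 XOR 0 XOR 0 = 12.

12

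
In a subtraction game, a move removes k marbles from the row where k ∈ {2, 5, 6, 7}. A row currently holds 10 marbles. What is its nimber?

3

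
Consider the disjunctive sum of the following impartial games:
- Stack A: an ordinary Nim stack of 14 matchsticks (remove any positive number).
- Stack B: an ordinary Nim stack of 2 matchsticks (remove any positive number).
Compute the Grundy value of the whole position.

12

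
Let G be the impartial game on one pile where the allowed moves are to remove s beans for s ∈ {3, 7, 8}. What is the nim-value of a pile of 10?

3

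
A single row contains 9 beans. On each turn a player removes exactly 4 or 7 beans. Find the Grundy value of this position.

2

Grundy values for subtraction set {4, 7}:
g(0) = mex{} = 0
g(1) = mex{} = 0
g(2) = mex{} = 0
g(3) = mex{} = 0
g(4) = mex{0} = 1
g(5) = mex{0} = 1
g(6) = mex{0} = 1
g(7) = mex{0} = 1
g(8) = mex{0,1} = 2
g(9) = mex{0,1} = 2
So g(9) = 2.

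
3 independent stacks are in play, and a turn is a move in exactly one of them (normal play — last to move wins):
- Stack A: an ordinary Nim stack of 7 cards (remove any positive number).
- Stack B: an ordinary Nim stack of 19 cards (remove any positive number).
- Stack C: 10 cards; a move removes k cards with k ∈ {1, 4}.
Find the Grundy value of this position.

Stack A is a plain Nim stack of size 7, so its Grundy value is 7.
Stack B is a plain Nim stack of size 19, so its Grundy value is 19.
For stack C, compute g(0), g(1), … with moves {1, 4}:
k:     0  1  2  3  4  5  6  7  8  9 10
g(k):  0  1  0  1  2  0  1  0  1  2  0
So g(10) = 0.
The value of a disjunctive sum is the nim-sum of the parts.
Combined value = 7 XOR 19 XOR 0 = 20.

20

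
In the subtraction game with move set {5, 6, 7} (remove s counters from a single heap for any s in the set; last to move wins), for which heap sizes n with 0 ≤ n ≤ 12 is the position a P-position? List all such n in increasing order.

0, 1, 2, 3, 4, 12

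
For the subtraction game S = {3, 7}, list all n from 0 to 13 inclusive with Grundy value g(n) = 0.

Build the Grundy sequence with g(k) = mex{g(k−s) : s ∈ {3, 7}, s ≤ k}:
k:     0  1  2  3  4  5  6  7  8  9 10 11 12 13
g(k):  0  0  0  1  1  1  0  2  2  1  0  0  0  1
The P-positions (g = 0) in 0..13 are 0, 1, 2, 6, 10, 11, 12.

0, 1, 2, 6, 10, 11, 12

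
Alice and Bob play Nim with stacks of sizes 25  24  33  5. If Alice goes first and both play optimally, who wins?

Alice wins

In binary:
  011001  (25)
  011000  (24)
  100001  (33)
  000101  (5)
  ------
  100101  (37)
The nim-sum is 37 ≠ 0, so this is an N-position: the player to move can win; Alice has a winning move.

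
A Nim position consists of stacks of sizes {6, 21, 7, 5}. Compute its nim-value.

Write each in binary and XOR column by column:
  00110  (6)
  10101  (21)
  00111  (7)
  00101  (5)
  -----
  10001  (17)

17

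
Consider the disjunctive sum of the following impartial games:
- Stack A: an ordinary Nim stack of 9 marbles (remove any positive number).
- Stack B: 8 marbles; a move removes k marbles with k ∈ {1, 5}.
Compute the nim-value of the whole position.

9

Stack A is a plain Nim stack of size 9, so its Grundy value is 9.
For stack B, compute g(0), g(1), … with moves {1, 5}:
g(0) = mex{} = 0
g(1) = mex{0} = 1
g(2) = mex{1} = 0
g(3) = mex{0} = 1
g(4) = mex{1} = 0
g(5) = mex{0} = 1
g(6) = mex{1} = 0
g(7) = mex{0} = 1
g(8) = mex{1} = 0
So g(8) = 0.
The value of a disjunctive sum is the nim-sum of the parts.
Combined value = 9 ⊕ 0 = 9.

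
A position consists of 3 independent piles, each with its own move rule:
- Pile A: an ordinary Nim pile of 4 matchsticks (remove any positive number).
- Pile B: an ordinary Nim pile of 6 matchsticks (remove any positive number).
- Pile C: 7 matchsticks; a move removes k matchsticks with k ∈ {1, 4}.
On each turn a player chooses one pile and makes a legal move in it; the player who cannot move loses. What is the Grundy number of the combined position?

Pile A is a plain Nim pile of size 4, so its Grundy value is 4.
Pile B is a plain Nim pile of size 6, so its Grundy value is 6.
Build the Grundy sequence for pile C with g(k) = mex{g(k−s) : s ∈ {1, 4}, s ≤ k}:
k:     0  1  2  3  4  5  6  7
g(k):  0  1  0  1  2  0  1  0
So g(7) = 0.
The value of a disjunctive sum is the nim-sum of the parts.
Combined value = 4 ⊕ 6 ⊕ 0 = 2.

2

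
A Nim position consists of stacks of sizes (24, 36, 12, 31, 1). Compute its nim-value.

46

Compute the nim-sum pairwise:
24 XOR 36 = 60
60 XOR 12 = 48
48 XOR 31 = 47
47 XOR 1 = 46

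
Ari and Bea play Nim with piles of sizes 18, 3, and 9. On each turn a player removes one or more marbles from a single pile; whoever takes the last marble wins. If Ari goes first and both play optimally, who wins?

Nim-sum: 18 ^ 3 ^ 9 = 24.
The nim-sum is 24 ≠ 0, so this is an N-position: the player to move can win; Ari has a winning move.

Ari wins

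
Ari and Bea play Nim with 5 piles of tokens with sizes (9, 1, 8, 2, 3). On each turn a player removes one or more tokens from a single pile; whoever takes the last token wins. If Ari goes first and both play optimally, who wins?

In binary:
  1001  (9)
  0001  (1)
  1000  (8)
  0010  (2)
  0011  (3)
  ----
  0001  (1)
The nim-sum is 1 ≠ 0, so this is an N-position: the player to move can win; Ari has a winning move.

Ari wins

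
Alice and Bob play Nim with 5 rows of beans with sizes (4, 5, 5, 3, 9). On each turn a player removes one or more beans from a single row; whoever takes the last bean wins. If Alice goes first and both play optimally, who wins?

In binary:
  0100  (4)
  0101  (5)
  0101  (5)
  0011  (3)
  1001  (9)
  ----
  1110  (14)
The nim-sum is 14 ≠ 0, so this is an N-position: the player to move can win; Alice has a winning move.

Alice wins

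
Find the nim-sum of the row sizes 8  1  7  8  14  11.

3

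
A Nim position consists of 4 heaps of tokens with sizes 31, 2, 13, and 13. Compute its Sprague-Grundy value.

Compute the nim-sum pairwise:
31 ⊕ 2 = 29
29 ⊕ 13 = 16
16 ⊕ 13 = 29

29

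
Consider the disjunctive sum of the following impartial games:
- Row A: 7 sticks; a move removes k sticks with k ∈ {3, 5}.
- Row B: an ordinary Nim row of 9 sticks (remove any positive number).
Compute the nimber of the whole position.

11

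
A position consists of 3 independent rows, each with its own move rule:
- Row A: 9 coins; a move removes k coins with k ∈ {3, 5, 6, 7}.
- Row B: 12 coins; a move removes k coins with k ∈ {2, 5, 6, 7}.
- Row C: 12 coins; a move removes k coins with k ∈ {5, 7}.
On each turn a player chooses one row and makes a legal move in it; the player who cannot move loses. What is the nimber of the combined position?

3

Grundy values for row A (subtraction set {3, 5, 6, 7}):
g(0) = mex{} = 0
g(1) = mex{} = 0
g(2) = mex{} = 0
g(3) = mex{0} = 1
g(4) = mex{0} = 1
g(5) = mex{0} = 1
g(6) = mex{0,1} = 2
g(7) = mex{0,1} = 2
g(8) = mex{0,1} = 2
g(9) = mex{0,1,2} = 3
So g(9) = 3.
Grundy values for row B (subtraction set {2, 5, 6, 7}):
g(0) = mex{} = 0
g(1) = mex{} = 0
g(2) = mex{0} = 1
g(3) = mex{0} = 1
g(4) = mex{1} = 0
g(5) = mex{0,1} = 2
g(6) = mex{0} = 1
g(7) = mex{0,1,2} = 3
g(8) = mex{0,1} = 2
g(9) = mex{0,1,3} = 2
g(10) = mex{0,1,2} = 3
g(11) = mex{0,1,2} = 3
g(12) = mex{1,2,3} = 0
So g(12) = 0.
Grundy values for row C (subtraction set {5, 7}):
g(0) = mex{} = 0
g(1) = mex{} = 0
g(2) = mex{} = 0
g(3) = mex{} = 0
g(4) = mex{} = 0
g(5) = mex{0} = 1
g(6) = mex{0} = 1
g(7) = mex{0} = 1
g(8) = mex{0} = 1
g(9) = mex{0} = 1
g(10) = mex{0,1} = 2
g(11) = mex{0,1} = 2
g(12) = mex{1} = 0
So g(12) = 0.
The value of a disjunctive sum is the nim-sum of the parts.
Combined value = 3 ⊕ 0 ⊕ 0 = 3.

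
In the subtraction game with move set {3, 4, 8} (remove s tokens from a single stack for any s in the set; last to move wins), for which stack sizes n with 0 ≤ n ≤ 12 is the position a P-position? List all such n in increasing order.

0, 1, 2, 7, 12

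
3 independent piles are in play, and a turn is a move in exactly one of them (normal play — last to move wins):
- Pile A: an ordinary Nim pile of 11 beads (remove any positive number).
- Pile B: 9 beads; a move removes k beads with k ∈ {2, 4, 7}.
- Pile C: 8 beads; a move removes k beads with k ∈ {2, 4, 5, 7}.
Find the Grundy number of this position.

15

Pile A is a plain Nim pile of size 11, so its Grundy value is 11.
For pile B, compute g(0), g(1), … with moves {2, 4, 7}:
k:     0  1  2  3  4  5  6  7  8  9
g(k):  0  0  1  1  2  2  0  3  1  0
So g(9) = 0.
For pile C, compute g(0), g(1), … with moves {2, 4, 5, 7}:
k:     0  1  2  3  4  5  6  7  8
g(k):  0  0  1  1  2  2  3  3  4
So g(8) = 4.
By the Sprague-Grundy theorem, the Grundy value of a sum of independent games is the XOR of the component values.
Combined value = 11 ⊕ 0 ⊕ 4 = 15.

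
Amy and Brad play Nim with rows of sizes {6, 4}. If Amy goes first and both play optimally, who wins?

Amy wins

Compute the nim-sum pairwise:
6 ^ 4 = 2
The nim-sum is 2 ≠ 0, so this is an N-position: the player to move can win; Amy has a winning move.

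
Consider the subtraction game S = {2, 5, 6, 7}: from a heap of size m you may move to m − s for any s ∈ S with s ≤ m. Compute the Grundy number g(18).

1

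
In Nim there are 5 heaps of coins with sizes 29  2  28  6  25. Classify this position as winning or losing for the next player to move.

Winning position

Compute the nim-sum pairwise:
29 ⊕ 2 = 31
31 ⊕ 28 = 3
3 ⊕ 6 = 5
5 ⊕ 25 = 28
The nim-sum is 28 ≠ 0, so this is an N-position: the player to move can win.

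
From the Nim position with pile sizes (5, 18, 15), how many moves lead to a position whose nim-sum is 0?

Compute the nim-sum pairwise:
5 ⊕ 18 = 23
23 ⊕ 15 = 24
The overall nim-sum is X = 24. A pile of size p has a winning move iff p XOR X < p (reduce it to p XOR X).
  5: 5 XOR 24 = 29 ≥ 5 — no move.
  18: 18 XOR 24 = 10 < 18 — winning move (to 10).
  15: 15 XOR 24 = 23 ≥ 15 — no move.
That gives 1 winning move.

1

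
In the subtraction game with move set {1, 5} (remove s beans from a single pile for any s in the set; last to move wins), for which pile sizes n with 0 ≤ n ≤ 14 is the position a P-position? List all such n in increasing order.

0, 2, 4, 6, 8, 10, 12, 14

Build the Grundy sequence with g(k) = mex{g(k−s) : s ∈ {1, 5}, s ≤ k}:
k:     0  1  2  3  4  5  6  7  8  9 10 11 12 13 14
g(k):  0  1  0  1  0  1  0  1  0  1  0  1  0  1  0
The P-positions (g = 0) in 0..14 are 0, 2, 4, 6, 8, 10, 12, 14.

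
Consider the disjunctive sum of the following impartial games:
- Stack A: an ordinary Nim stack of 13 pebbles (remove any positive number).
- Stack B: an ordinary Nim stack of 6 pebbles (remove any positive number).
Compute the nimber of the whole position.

11

Stack A is a plain Nim stack of size 13, so its Grundy value is 13.
Stack B is a plain Nim stack of size 6, so its Grundy value is 6.
By the Sprague-Grundy theorem, the Grundy value of a sum of independent games is the XOR of the component values.
Combined value = 13 XOR 6 = 11.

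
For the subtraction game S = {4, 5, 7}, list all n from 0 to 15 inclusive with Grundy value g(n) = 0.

Grundy values for subtraction set {4, 5, 7}:
k:     0  1  2  3  4  5  6  7  8  9 10 11 12 13 14 15
g(k):  0  0  0  0  1  1  1  1  2  2  2  0  0  0  0  1
The P-positions (g = 0) in 0..15 are 0, 1, 2, 3, 11, 12, 13, 14.

0, 1, 2, 3, 11, 12, 13, 14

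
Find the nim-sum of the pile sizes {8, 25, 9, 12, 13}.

25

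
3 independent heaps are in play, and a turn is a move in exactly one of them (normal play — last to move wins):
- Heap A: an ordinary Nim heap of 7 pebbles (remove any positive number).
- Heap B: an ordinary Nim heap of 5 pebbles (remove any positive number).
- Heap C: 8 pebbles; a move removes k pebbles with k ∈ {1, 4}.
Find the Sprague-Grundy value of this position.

3

Heap A is a plain Nim heap of size 7, so its Grundy value is 7.
Heap B is a plain Nim heap of size 5, so its Grundy value is 5.
For heap C, compute g(0), g(1), … with moves {1, 4}:
g(0) = mex{} = 0
g(1) = mex{0} = 1
g(2) = mex{1} = 0
g(3) = mex{0} = 1
g(4) = mex{0,1} = 2
g(5) = mex{1,2} = 0
g(6) = mex{0} = 1
g(7) = mex{1} = 0
g(8) = mex{0,2} = 1
So g(8) = 1.
The value of a disjunctive sum is the nim-sum of the parts.
Combined value = 7 XOR 5 XOR 1 = 3.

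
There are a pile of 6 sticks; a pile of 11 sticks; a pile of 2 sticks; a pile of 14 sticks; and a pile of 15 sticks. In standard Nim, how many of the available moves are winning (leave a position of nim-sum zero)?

Bitwise XOR of the heap sizes:
  0110  (6)
  1011  (11)
  0010  (2)
  1110  (14)
  1111  (15)
  ----
  1110  (14)
The overall nim-sum is X = 14. A pile of size p has a winning move iff p XOR X < p (reduce it to p XOR X).
  6: 6 XOR 14 = 8 ≥ 6 — no move.
  11: 11 XOR 14 = 5 < 11 — winning move (to 5).
  2: 2 XOR 14 = 12 ≥ 2 — no move.
  14: 14 XOR 14 = 0 < 14 — winning move (to 0).
  15: 15 XOR 14 = 1 < 15 — winning move (to 1).
That gives 3 winning moves.

3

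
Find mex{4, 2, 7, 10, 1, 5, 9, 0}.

3

The values 0, 1, 2 are all present; 3 is the first non-negative integer missing from the set.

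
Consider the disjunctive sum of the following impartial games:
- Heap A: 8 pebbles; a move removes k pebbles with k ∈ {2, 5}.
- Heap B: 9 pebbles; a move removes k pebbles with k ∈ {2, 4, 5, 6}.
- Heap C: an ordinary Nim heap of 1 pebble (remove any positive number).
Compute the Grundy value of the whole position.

1

Build the Grundy sequence for heap A with g(k) = mex{g(k−s) : s ∈ {2, 5}, s ≤ k}:
k:     0  1  2  3  4  5  6  7  8
g(k):  0  0  1  1  0  2  1  0  0
So g(8) = 0.
Build the Grundy sequence for heap B with g(k) = mex{g(k−s) : s ∈ {2, 4, 5, 6}, s ≤ k}:
g(0) = mex{} = 0
g(1) = mex{} = 0
g(2) = mex{0} = 1
g(3) = mex{0} = 1
g(4) = mex{0,1} = 2
g(5) = mex{0,1} = 2
g(6) = mex{0,1,2} = 3
g(7) = mex{0,1,2} = 3
g(8) = mex{1,2,3} = 0
g(9) = mex{1,2,3} = 0
So g(9) = 0.
Heap C is a plain Nim heap of size 1, so its Grundy value is 1.
The value of a disjunctive sum is the nim-sum of the parts.
Combined value = 0 ⊕ 0 ⊕ 1 = 1.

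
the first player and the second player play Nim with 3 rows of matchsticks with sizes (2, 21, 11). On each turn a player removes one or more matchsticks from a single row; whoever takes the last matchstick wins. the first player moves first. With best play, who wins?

Compute the nim-sum pairwise:
2 ^ 21 = 23
23 ^ 11 = 28
The nim-sum is 28 ≠ 0, so this is an N-position: the player to move can win; the first player has a winning move.

the first player wins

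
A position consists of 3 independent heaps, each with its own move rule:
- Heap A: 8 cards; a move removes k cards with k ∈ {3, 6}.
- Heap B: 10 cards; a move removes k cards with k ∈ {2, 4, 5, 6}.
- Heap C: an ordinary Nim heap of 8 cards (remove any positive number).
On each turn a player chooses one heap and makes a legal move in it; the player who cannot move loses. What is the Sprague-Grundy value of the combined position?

11

Grundy values for heap A (subtraction set {3, 6}):
g(0) = mex{} = 0
g(1) = mex{} = 0
g(2) = mex{} = 0
g(3) = mex{0} = 1
g(4) = mex{0} = 1
g(5) = mex{0} = 1
g(6) = mex{0,1} = 2
g(7) = mex{0,1} = 2
g(8) = mex{0,1} = 2
So g(8) = 2.
Grundy values for heap B (subtraction set {2, 4, 5, 6}):
g(0) = mex{} = 0
g(1) = mex{} = 0
g(2) = mex{0} = 1
g(3) = mex{0} = 1
g(4) = mex{0,1} = 2
g(5) = mex{0,1} = 2
g(6) = mex{0,1,2} = 3
g(7) = mex{0,1,2} = 3
g(8) = mex{1,2,3} = 0
g(9) = mex{1,2,3} = 0
g(10) = mex{0,2,3} = 1
So g(10) = 1.
Heap C is a plain Nim heap of size 8, so its Grundy value is 8.
By the Sprague-Grundy theorem, the Grundy value of a sum of independent games is the XOR of the component values.
Combined value = 2 XOR 1 XOR 8 = 11.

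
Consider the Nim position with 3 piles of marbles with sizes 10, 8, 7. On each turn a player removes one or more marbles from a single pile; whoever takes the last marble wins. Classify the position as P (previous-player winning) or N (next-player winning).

N-position

Compute the nim-sum pairwise:
10 ^ 8 = 2
2 ^ 7 = 5
The nim-sum is 5 ≠ 0, so this is an N-position: the player to move can win.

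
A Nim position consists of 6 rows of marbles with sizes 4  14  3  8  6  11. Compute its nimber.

Nim-sum: 4 ⊕ 14 ⊕ 3 ⊕ 8 ⊕ 6 ⊕ 11 = 12.

12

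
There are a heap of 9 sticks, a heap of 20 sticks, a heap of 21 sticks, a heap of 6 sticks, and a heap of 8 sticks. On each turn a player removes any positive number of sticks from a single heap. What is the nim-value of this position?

6

Compute the nim-sum pairwise:
9 ^ 20 = 29
29 ^ 21 = 8
8 ^ 6 = 14
14 ^ 8 = 6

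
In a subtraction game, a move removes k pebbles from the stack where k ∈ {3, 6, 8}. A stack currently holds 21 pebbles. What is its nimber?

Compute g(0), g(1), … for moves {3, 6, 8}:
k:     0  1  2  3  4  5  6  7  8  9 10 11 12 13 14 15 16 17 18 19 20 21
g(k):  0  0  0  1  1  1  2  2  2  3  3  0  0  0  1  1  1  2  2  2  3  3
So g(21) = 3.

3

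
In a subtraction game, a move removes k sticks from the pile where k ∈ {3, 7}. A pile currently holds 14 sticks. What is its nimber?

1

Build the Grundy sequence with g(k) = mex{g(k−s) : s ∈ {3, 7}, s ≤ k}:
g(0) = mex{} = 0
g(1) = mex{} = 0
g(2) = mex{} = 0
g(3) = mex{0} = 1
g(4) = mex{0} = 1
g(5) = mex{0} = 1
g(6) = mex{1} = 0
g(7) = mex{0,1} = 2
g(8) = mex{0,1} = 2
g(9) = mex{0} = 1
g(10) = mex{1,2} = 0
g(11) = mex{1,2} = 0
g(12) = mex{1} = 0
g(13) = mex{0} = 1
g(14) = mex{0,2} = 1
So g(14) = 1.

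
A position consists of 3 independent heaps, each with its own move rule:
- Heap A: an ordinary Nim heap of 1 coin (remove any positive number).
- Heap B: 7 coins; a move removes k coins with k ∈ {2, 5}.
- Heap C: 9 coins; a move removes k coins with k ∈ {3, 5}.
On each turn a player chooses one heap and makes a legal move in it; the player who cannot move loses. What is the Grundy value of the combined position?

1

Heap A is a plain Nim heap of size 1, so its Grundy value is 1.
Grundy values for heap B (subtraction set {2, 5}):
g(0) = mex{} = 0
g(1) = mex{} = 0
g(2) = mex{0} = 1
g(3) = mex{0} = 1
g(4) = mex{1} = 0
g(5) = mex{0,1} = 2
g(6) = mex{0} = 1
g(7) = mex{1,2} = 0
So g(7) = 0.
Build the Grundy sequence for heap C with g(k) = mex{g(k−s) : s ∈ {3, 5}, s ≤ k}:
k:     0  1  2  3  4  5  6  7  8  9
g(k):  0  0  0  1  1  1  2  2  0  0
So g(9) = 0.
The value of a disjunctive sum is the nim-sum of the parts.
Combined value = 1 ⊕ 0 ⊕ 0 = 1.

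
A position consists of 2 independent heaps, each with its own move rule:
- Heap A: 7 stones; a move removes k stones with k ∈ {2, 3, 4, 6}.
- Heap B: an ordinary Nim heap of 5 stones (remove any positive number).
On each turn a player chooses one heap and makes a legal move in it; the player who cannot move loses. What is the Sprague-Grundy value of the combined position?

Build the Grundy sequence for heap A with g(k) = mex{g(k−s) : s ∈ {2, 3, 4, 6}, s ≤ k}:
g(0) = mex{} = 0
g(1) = mex{} = 0
g(2) = mex{0} = 1
g(3) = mex{0} = 1
g(4) = mex{0,1} = 2
g(5) = mex{0,1} = 2
g(6) = mex{0,1,2} = 3
g(7) = mex{0,1,2} = 3
So g(7) = 3.
Heap B is a plain Nim heap of size 5, so its Grundy value is 5.
The value of a disjunctive sum is the nim-sum of the parts.
Combined value = 3 ⊕ 5 = 6.

6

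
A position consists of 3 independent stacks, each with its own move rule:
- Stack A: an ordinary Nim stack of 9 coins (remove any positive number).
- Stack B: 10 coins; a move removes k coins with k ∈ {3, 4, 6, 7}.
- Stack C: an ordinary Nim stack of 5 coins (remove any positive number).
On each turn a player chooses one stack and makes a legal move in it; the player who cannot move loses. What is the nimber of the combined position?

12

Stack A is a plain Nim stack of size 9, so its Grundy value is 9.
Grundy values for stack B (subtraction set {3, 4, 6, 7}):
g(0) = mex{} = 0
g(1) = mex{} = 0
g(2) = mex{} = 0
g(3) = mex{0} = 1
g(4) = mex{0} = 1
g(5) = mex{0} = 1
g(6) = mex{0,1} = 2
g(7) = mex{0,1} = 2
g(8) = mex{0,1} = 2
g(9) = mex{0,1,2} = 3
g(10) = mex{1,2} = 0
So g(10) = 0.
Stack C is a plain Nim stack of size 5, so its Grundy value is 5.
The value of a disjunctive sum is the nim-sum of the parts.
Combined value = 9 ⊕ 0 ⊕ 5 = 12.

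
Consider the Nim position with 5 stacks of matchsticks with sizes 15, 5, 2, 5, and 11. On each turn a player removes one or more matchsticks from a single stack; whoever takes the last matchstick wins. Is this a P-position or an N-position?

N-position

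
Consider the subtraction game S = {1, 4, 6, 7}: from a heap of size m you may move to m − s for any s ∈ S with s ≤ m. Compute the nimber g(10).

0

Grundy values for subtraction set {1, 4, 6, 7}:
k:     0  1  2  3  4  5  6  7  8  9 10
g(k):  0  1  0  1  2  0  1  2  3  2  0
So g(10) = 0.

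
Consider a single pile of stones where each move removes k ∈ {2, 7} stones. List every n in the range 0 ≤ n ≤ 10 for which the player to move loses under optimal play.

Build the Grundy sequence with g(k) = mex{g(k−s) : s ∈ {2, 7}, s ≤ k}:
k:     0  1  2  3  4  5  6  7  8  9 10
g(k):  0  0  1  1  0  0  1  1  2  0  0
The P-positions (g = 0) in 0..10 are 0, 1, 4, 5, 9, 10.

0, 1, 4, 5, 9, 10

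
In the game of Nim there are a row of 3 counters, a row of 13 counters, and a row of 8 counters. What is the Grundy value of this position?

Compute the nim-sum pairwise:
3 ⊕ 13 = 14
14 ⊕ 8 = 6

6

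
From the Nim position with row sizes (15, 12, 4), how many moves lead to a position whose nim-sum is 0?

Nim-sum: 15 XOR 12 XOR 4 = 7.
The overall nim-sum is X = 7. A row of size p has a winning move iff p XOR X < p (reduce it to p XOR X).
  15: 15 XOR 7 = 8 < 15 — winning move (to 8).
  12: 12 XOR 7 = 11 < 12 — winning move (to 11).
  4: 4 XOR 7 = 3 < 4 — winning move (to 3).
That gives 3 winning moves.

3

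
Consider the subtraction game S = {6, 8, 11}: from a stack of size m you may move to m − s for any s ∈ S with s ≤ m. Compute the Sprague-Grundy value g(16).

2

Compute g(0), g(1), … for moves {6, 8, 11}:
k:     0  1  2  3  4  5  6  7  8  9 10 11 12 13 14 15 16
g(k):  0  0  0  0  0  0  1  1  1  1  1  1  2  2  2  2  2
So g(16) = 2.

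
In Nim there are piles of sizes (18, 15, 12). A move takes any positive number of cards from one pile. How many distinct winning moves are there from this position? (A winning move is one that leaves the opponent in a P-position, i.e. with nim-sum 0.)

1

Write each in binary and XOR column by column:
  10010  (18)
  01111  (15)
  01100  (12)
  -----
  10001  (17)
The overall nim-sum is X = 17. A pile of size p has a winning move iff p XOR X < p (reduce it to p XOR X).
  18: 18 XOR 17 = 3 < 18 — winning move (to 3).
  15: 15 XOR 17 = 30 ≥ 15 — no move.
  12: 12 XOR 17 = 29 ≥ 12 — no move.
That gives 1 winning move.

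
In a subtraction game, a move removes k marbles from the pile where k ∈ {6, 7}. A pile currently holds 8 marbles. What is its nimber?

Compute g(0), g(1), … for moves {6, 7}:
k:     0  1  2  3  4  5  6  7  8
g(k):  0  0  0  0  0  0  1  1  1
So g(8) = 1.

1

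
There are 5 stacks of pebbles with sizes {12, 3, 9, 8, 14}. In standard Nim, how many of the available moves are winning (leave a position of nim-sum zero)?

0

In binary:
  1100  (12)
  0011  (3)
  1001  (9)
  1000  (8)
  1110  (14)
  ----
  0000  (0)
The nim-sum is already 0, so every move leaves a nonzero nim-sum — there are no winning moves.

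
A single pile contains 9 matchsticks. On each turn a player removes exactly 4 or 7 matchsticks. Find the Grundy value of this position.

2

Grundy values for subtraction set {4, 7}:
k:     0  1  2  3  4  5  6  7  8  9
g(k):  0  0  0  0  1  1  1  1  2  2
So g(9) = 2.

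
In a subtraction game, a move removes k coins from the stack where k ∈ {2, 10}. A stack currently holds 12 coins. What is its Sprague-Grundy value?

0

Grundy values for subtraction set {2, 10}:
k:     0  1  2  3  4  5  6  7  8  9 10 11 12
g(k):  0  0  1  1  0  0  1  1  0  0  1  1  0
So g(12) = 0.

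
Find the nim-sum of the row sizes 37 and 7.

34

Compute the nim-sum pairwise:
37 ^ 7 = 34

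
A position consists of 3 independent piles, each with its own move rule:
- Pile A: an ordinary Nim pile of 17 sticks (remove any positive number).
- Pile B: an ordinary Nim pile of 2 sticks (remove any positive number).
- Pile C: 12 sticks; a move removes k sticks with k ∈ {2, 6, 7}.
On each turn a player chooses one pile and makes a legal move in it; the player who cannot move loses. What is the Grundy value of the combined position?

17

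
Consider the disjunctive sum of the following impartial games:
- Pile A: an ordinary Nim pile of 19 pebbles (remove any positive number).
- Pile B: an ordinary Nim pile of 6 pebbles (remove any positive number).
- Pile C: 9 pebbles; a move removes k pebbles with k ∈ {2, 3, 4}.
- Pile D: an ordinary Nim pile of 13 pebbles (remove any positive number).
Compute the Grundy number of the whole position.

25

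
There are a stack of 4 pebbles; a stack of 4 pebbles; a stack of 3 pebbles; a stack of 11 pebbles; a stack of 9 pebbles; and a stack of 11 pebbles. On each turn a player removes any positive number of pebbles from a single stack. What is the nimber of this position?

In binary:
  0100  (4)
  0100  (4)
  0011  (3)
  1011  (11)
  1001  (9)
  1011  (11)
  ----
  1010  (10)

10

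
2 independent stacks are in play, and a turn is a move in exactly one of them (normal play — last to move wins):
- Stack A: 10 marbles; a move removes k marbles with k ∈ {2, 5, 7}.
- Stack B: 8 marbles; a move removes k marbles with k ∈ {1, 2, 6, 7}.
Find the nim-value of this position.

0

Build the Grundy sequence for stack A with g(k) = mex{g(k−s) : s ∈ {2, 5, 7}, s ≤ k}:
g(0) = mex{} = 0
g(1) = mex{} = 0
g(2) = mex{0} = 1
g(3) = mex{0} = 1
g(4) = mex{1} = 0
g(5) = mex{0,1} = 2
g(6) = mex{0} = 1
g(7) = mex{0,1,2} = 3
g(8) = mex{0,1} = 2
g(9) = mex{0,1,3} = 2
g(10) = mex{1,2} = 0
So g(10) = 0.
For stack B, compute g(0), g(1), … with moves {1, 2, 6, 7}:
k:     0  1  2  3  4  5  6  7  8
g(k):  0  1  2  0  1  2  3  4  0
So g(8) = 0.
By the Sprague-Grundy theorem, the Grundy value of a sum of independent games is the XOR of the component values.
Combined value = 0 XOR 0 = 0.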